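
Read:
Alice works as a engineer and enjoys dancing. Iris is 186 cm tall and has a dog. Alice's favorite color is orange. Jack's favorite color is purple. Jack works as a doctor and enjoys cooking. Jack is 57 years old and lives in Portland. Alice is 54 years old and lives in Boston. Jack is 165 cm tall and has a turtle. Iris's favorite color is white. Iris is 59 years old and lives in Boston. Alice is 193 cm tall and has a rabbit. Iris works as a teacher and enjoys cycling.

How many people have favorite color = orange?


Count: 1

1


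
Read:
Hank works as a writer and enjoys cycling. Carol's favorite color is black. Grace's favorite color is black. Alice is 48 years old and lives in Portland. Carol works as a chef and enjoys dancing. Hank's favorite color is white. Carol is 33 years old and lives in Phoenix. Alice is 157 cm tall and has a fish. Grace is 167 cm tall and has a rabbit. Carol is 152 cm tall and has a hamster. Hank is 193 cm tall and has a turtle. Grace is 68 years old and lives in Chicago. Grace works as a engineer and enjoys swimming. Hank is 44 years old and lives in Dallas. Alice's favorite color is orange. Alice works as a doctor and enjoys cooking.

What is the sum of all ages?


33+68+48+44 = 193

193


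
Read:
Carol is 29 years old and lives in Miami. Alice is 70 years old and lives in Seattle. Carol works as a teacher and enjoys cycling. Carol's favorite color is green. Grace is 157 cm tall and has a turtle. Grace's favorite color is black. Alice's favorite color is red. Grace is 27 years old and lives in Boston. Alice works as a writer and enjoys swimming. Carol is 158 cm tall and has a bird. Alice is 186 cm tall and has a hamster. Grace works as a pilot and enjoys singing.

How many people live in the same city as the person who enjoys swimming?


Person with hobby swimming is Alice, city Seattle. Count = 1

1


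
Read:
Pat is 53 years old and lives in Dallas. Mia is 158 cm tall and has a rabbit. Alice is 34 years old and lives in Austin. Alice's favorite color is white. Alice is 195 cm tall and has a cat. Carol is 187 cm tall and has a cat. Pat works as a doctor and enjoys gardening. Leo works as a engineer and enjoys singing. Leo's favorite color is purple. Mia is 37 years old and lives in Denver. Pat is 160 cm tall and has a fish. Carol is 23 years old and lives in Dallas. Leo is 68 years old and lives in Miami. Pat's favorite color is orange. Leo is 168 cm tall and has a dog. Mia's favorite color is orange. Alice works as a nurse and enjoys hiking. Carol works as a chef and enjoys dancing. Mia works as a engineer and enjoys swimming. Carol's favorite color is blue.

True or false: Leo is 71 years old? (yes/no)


Leo is actually 68. no

no


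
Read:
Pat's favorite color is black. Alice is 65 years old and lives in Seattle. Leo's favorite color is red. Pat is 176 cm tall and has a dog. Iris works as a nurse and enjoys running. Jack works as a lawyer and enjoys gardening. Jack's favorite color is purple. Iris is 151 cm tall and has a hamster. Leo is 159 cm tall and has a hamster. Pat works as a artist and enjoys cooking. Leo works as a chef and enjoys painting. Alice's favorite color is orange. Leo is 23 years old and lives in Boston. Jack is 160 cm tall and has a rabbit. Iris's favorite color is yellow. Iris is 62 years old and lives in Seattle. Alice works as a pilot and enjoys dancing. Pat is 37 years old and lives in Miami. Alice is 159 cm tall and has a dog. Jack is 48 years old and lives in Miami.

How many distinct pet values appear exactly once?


Unique pet values: 1

1


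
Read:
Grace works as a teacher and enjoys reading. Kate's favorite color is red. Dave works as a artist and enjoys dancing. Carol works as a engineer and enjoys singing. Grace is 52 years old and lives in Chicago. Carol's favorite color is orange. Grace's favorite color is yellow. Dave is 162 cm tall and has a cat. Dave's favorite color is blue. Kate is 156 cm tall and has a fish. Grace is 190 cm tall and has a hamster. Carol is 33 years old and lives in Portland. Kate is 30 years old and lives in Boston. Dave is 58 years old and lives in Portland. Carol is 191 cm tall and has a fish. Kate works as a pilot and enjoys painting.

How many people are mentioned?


People: Grace, Dave, Kate, Carol. Count = 4

4


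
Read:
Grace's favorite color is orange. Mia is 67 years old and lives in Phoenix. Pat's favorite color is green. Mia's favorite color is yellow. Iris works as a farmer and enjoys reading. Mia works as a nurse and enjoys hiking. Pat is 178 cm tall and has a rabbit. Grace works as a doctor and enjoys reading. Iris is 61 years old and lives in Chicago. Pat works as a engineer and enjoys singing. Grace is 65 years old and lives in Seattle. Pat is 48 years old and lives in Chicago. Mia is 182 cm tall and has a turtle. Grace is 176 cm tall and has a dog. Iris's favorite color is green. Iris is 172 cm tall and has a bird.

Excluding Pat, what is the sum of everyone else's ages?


Sum (excluding Pat): 193

193


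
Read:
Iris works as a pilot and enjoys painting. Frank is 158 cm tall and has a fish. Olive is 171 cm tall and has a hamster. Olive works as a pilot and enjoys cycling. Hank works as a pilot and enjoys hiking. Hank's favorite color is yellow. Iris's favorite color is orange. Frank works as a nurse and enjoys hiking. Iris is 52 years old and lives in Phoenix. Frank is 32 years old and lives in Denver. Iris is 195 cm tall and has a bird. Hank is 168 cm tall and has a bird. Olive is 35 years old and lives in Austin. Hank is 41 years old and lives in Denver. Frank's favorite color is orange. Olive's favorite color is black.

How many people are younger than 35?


Filter: 1

1


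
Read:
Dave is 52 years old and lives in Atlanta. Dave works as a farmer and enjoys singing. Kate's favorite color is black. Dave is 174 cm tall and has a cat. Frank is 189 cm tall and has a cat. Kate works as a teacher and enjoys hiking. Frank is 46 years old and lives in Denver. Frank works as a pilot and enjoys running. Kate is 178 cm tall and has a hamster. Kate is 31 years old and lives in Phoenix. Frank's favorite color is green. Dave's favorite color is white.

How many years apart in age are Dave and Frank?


52 vs 46, diff = 6

6


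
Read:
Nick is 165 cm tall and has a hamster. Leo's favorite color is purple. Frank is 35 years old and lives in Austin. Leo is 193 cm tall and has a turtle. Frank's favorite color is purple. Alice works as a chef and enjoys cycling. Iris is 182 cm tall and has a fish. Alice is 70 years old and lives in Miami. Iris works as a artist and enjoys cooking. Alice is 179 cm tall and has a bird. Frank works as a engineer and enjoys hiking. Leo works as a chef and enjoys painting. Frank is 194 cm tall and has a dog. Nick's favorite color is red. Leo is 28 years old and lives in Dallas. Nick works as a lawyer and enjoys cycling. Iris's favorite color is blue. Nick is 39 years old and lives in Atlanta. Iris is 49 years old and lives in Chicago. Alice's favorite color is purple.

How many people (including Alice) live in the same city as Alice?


Alice lives in Miami. Count = 1

1


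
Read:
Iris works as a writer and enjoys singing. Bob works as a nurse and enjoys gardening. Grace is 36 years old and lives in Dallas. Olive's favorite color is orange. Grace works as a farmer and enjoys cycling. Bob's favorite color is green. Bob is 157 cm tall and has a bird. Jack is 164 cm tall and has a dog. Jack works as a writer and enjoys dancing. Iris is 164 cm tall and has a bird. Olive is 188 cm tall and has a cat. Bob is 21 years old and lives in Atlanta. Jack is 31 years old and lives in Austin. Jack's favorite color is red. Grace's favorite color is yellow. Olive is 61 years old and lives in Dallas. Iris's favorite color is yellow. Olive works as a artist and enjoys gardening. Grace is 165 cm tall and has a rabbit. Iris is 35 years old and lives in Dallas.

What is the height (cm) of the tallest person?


Tallest: Olive at 188 cm

188


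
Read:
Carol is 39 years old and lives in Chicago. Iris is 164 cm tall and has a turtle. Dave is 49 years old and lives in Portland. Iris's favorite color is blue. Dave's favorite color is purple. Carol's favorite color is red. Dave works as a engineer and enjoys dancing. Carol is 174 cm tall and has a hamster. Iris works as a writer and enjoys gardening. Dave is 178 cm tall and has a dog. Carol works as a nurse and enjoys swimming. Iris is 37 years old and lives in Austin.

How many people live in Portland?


Count in Portland: 1

1


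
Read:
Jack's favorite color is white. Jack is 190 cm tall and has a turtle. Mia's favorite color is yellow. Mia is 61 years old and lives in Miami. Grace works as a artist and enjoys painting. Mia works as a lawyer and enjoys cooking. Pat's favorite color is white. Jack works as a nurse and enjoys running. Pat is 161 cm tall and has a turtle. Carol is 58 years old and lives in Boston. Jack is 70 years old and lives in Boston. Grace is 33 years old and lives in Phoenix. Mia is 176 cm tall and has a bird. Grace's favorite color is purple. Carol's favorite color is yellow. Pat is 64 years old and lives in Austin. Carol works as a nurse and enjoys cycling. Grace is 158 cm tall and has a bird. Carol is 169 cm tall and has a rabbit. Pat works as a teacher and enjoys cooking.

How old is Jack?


Jack is 70 years old

70


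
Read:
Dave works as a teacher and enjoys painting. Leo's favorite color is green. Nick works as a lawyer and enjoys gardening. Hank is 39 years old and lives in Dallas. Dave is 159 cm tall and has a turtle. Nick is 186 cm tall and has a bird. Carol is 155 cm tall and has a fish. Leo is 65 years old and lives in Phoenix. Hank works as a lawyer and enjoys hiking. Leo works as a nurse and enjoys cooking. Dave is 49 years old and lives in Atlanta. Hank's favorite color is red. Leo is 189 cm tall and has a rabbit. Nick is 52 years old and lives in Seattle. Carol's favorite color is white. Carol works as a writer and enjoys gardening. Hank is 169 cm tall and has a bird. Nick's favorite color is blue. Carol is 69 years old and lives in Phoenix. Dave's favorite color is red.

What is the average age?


Sum=274, n=5, avg=54.8

54.8


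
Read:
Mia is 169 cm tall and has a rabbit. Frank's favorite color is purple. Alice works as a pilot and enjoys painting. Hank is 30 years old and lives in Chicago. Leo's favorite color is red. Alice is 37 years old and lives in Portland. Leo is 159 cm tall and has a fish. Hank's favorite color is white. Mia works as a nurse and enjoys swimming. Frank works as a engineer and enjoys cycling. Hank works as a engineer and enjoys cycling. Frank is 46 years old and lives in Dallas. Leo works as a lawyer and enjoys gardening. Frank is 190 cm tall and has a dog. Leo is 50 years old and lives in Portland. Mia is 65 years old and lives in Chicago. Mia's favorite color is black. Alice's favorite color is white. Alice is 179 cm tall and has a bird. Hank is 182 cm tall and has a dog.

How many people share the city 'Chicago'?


Count: 2

2


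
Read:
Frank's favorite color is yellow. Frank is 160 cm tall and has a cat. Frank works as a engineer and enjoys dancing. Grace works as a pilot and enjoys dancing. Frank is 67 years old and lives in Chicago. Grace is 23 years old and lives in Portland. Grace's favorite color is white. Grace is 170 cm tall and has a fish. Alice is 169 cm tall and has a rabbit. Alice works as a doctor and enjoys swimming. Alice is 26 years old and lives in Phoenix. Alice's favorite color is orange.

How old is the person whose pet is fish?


Person with pet=fish is Grace, age 23

23


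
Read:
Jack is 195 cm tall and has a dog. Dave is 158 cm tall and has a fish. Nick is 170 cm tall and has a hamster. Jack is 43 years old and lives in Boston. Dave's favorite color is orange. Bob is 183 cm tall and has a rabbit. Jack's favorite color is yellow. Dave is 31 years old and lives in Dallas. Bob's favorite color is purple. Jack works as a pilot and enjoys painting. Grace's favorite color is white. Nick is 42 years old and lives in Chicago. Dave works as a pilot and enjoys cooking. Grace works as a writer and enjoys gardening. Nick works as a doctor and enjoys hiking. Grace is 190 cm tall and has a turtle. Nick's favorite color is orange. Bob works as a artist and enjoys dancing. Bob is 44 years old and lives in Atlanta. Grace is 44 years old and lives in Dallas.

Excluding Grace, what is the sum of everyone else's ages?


Sum (excluding Grace): 160

160


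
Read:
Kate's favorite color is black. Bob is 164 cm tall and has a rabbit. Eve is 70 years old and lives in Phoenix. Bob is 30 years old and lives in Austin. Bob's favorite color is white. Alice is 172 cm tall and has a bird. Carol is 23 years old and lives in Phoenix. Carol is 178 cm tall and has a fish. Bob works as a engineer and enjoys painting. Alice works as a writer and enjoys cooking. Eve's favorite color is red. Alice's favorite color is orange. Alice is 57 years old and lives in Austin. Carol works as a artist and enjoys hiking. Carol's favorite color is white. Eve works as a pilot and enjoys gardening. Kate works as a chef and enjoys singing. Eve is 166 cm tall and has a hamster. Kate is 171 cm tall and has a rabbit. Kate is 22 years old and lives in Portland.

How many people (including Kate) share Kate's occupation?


Kate is a chef. Count = 1

1


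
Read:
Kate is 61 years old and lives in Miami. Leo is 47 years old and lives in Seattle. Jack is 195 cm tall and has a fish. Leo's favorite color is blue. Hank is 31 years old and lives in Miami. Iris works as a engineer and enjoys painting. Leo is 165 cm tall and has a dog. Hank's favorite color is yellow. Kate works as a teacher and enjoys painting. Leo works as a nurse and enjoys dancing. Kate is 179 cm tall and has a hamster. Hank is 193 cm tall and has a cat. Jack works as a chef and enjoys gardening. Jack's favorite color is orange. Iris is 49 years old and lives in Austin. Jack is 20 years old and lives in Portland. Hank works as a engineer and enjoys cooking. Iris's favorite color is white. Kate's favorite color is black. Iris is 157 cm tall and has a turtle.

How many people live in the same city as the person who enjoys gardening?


Person with hobby gardening is Jack, city Portland. Count = 1

1


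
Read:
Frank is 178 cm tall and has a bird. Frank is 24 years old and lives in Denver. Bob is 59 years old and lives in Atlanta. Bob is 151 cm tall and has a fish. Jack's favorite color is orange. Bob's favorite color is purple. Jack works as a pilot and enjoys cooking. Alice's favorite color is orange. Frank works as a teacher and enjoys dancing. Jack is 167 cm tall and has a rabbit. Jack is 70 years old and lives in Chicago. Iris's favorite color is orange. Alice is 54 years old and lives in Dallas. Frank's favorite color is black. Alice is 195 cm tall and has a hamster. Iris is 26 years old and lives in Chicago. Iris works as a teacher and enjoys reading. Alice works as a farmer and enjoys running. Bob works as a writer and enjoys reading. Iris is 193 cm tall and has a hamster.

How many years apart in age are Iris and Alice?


26 vs 54, diff = 28

28


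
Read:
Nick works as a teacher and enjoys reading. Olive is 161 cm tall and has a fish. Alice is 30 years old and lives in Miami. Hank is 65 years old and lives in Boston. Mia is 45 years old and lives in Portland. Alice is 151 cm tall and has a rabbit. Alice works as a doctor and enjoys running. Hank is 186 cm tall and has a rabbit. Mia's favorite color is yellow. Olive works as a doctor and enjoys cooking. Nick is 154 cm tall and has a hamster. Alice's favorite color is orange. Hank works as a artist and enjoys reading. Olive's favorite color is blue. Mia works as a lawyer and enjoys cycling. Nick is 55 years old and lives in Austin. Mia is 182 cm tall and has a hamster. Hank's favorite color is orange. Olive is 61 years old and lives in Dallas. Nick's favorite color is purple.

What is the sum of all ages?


30+65+61+45+55 = 256

256


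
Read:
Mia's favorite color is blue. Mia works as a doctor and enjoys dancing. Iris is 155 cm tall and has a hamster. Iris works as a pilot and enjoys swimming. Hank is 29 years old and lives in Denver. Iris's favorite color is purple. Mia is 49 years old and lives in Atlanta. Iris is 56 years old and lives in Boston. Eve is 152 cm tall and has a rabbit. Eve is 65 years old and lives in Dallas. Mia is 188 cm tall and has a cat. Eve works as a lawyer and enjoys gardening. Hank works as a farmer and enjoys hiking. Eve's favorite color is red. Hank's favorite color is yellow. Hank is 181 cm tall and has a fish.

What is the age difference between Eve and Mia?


|65 - 49| = 16

16


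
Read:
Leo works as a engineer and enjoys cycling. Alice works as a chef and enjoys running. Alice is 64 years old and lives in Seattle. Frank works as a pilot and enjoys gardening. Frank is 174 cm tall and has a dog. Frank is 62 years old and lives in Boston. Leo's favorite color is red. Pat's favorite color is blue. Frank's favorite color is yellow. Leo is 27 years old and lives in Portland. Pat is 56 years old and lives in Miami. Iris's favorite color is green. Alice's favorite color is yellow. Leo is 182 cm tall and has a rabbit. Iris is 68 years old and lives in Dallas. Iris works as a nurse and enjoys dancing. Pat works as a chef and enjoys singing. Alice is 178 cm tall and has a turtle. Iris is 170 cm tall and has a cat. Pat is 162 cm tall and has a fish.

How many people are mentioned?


People: Pat, Frank, Alice, Leo, Iris. Count = 5

5


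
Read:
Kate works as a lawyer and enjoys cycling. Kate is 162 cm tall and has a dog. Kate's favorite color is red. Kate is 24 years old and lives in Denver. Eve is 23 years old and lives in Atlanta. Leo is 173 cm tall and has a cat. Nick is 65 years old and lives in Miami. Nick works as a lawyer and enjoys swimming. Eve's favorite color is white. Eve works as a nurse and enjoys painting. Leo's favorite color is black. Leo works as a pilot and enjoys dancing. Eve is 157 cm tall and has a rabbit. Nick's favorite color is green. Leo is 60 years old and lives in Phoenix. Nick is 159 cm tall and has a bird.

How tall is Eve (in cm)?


Eve is 157 cm tall

157


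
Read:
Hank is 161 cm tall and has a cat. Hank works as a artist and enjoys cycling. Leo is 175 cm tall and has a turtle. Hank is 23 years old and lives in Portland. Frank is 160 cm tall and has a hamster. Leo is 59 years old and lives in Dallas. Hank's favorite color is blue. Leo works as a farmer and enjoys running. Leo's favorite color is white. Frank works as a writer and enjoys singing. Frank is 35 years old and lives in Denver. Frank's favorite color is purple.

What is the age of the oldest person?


Oldest: Leo at 59

59


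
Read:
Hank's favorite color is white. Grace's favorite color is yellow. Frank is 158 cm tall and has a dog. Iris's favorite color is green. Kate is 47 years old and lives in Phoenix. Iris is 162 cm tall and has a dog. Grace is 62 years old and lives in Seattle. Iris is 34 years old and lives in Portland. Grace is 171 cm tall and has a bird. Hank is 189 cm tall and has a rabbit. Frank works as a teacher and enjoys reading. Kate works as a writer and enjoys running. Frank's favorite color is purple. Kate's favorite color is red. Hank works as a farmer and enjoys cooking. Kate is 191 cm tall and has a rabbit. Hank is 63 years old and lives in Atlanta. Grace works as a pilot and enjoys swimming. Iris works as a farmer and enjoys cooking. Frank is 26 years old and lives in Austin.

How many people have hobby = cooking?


Count: 2

2


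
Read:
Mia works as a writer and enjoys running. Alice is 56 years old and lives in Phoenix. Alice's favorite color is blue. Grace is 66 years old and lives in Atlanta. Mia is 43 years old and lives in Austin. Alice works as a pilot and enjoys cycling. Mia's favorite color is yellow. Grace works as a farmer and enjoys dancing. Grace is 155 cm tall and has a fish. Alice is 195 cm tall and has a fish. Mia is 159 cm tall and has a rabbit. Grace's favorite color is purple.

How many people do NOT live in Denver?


Not in Denver: 3

3


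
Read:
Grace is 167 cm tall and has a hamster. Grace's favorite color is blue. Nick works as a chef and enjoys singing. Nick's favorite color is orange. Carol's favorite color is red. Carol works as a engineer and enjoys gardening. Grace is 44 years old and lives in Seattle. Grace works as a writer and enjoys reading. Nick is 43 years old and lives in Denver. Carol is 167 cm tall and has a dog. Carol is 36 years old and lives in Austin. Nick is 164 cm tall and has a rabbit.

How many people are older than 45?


Filter: 0

0


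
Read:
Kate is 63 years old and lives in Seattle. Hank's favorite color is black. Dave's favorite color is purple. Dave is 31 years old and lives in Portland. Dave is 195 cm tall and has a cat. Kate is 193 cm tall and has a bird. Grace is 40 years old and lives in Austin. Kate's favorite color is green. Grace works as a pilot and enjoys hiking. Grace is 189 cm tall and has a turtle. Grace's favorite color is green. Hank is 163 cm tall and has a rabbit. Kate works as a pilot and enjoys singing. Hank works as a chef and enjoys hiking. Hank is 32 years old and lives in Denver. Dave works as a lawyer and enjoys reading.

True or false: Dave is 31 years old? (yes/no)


Dave is actually 31. yes

yes


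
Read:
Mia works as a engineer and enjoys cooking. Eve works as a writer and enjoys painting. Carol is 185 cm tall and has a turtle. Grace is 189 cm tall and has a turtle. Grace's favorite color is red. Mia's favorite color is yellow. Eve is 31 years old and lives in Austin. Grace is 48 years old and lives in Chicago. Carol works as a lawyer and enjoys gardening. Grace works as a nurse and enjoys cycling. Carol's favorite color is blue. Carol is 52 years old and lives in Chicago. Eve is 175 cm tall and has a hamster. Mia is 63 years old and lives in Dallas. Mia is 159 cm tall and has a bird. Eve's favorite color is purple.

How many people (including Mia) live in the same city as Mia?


Mia lives in Dallas. Count = 1

1


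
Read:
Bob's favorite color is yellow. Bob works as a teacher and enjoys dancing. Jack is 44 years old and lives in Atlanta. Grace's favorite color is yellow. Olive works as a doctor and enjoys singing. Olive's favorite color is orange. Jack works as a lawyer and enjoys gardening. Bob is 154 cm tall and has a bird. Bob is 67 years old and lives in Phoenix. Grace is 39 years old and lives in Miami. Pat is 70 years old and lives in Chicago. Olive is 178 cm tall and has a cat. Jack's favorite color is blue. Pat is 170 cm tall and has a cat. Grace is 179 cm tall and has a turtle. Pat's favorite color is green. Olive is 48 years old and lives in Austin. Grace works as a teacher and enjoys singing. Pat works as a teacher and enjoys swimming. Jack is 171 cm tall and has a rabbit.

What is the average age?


Sum=268, n=5, avg=53.6

53.6


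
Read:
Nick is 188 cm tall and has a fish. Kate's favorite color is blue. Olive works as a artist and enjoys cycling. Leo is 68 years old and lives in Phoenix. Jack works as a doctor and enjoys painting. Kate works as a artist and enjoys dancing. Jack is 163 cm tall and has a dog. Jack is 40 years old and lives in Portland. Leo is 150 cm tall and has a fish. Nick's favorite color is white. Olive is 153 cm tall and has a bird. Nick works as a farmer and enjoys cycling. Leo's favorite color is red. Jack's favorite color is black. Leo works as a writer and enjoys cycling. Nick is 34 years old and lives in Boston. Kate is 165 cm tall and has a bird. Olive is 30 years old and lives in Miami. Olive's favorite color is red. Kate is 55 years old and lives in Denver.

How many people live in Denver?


Count in Denver: 1

1


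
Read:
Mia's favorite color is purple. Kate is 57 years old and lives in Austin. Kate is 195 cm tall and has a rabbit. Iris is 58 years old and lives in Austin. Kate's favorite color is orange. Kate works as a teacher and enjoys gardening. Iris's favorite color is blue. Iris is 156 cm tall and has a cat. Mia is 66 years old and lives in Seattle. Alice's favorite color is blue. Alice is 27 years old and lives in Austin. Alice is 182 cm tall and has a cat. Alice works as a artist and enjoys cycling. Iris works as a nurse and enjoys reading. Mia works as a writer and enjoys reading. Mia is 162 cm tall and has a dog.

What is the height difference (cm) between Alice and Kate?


|182 - 195| = 13

13


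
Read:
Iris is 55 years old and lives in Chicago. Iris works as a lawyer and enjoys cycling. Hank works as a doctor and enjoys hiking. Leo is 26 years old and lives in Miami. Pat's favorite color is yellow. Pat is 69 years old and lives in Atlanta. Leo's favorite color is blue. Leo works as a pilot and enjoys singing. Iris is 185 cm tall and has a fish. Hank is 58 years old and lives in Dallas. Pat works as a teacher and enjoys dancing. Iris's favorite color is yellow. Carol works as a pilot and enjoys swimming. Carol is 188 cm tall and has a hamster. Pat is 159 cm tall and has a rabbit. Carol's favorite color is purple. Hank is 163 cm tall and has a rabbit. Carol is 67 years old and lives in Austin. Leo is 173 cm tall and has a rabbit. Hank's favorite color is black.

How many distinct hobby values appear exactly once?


Unique hobby values: 5

5


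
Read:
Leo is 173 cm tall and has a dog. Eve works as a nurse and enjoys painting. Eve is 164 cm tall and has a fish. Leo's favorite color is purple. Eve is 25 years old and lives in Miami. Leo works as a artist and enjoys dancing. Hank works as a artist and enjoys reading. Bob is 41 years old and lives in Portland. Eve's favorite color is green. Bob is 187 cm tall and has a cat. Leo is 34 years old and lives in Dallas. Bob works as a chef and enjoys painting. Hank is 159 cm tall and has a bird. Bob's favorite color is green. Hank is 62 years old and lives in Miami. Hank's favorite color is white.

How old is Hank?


Hank is 62 years old

62


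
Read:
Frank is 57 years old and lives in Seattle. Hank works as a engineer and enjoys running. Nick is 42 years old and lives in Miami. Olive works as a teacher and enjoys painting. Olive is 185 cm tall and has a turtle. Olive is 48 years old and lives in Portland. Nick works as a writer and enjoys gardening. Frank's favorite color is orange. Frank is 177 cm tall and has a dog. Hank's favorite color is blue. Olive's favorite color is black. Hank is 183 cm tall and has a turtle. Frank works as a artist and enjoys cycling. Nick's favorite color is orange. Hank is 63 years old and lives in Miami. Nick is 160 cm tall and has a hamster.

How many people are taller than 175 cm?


Taller than 175: 3

3


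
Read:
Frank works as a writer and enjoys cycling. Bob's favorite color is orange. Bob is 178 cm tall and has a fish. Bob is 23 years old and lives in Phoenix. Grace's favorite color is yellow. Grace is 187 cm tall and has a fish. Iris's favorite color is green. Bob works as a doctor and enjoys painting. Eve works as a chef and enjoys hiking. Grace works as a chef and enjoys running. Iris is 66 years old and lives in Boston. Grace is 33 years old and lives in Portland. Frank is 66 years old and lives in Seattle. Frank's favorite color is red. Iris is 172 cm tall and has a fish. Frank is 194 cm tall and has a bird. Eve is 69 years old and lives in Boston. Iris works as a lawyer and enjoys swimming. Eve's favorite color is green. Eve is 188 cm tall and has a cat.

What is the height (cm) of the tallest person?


Tallest: Frank at 194 cm

194


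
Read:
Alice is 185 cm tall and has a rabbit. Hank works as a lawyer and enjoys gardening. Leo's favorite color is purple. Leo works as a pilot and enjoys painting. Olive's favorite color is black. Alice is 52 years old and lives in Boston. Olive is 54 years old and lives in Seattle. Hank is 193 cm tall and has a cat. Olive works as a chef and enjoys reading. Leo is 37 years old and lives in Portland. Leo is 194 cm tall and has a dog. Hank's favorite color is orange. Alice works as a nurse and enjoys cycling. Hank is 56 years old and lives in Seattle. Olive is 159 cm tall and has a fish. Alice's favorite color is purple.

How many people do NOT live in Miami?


Not in Miami: 4

4


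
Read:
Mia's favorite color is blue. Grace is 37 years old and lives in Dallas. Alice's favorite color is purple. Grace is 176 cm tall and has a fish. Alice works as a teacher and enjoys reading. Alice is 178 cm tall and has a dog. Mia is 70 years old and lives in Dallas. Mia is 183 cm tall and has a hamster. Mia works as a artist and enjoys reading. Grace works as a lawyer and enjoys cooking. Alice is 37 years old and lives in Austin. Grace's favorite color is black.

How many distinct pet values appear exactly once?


Unique pet values: 3

3


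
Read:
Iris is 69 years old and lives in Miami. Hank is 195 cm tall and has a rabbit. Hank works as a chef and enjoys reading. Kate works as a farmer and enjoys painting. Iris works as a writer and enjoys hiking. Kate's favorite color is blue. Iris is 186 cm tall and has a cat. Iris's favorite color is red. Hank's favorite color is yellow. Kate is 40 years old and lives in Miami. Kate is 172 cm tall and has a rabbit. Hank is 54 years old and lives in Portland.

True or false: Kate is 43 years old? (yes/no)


Kate is actually 40. no

no


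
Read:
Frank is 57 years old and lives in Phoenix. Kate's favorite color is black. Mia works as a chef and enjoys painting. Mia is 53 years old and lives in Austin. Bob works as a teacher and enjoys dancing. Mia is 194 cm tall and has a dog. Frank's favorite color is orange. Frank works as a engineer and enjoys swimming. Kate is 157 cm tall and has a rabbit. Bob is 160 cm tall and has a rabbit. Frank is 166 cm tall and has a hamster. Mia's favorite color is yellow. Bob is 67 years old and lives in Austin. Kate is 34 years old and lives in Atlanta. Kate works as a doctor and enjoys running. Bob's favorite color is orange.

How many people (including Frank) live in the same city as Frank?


Frank lives in Phoenix. Count = 1

1


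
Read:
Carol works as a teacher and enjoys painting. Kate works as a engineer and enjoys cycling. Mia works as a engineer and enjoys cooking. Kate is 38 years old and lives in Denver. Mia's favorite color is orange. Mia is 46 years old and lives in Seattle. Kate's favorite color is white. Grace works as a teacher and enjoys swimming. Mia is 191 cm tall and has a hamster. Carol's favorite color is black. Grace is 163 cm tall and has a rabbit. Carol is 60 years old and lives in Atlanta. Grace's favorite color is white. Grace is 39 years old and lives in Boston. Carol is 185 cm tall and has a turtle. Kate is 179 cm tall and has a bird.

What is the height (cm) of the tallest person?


Tallest: Mia at 191 cm

191


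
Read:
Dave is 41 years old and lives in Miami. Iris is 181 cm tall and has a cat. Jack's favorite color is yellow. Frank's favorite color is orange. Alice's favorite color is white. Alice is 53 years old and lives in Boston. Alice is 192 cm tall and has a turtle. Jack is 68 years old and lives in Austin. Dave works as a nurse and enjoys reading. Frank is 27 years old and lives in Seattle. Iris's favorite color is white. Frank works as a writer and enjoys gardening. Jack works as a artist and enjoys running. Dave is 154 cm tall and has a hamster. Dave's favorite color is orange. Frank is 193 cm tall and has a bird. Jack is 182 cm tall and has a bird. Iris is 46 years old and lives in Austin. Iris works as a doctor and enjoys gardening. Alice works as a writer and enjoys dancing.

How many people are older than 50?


Filter: 2

2


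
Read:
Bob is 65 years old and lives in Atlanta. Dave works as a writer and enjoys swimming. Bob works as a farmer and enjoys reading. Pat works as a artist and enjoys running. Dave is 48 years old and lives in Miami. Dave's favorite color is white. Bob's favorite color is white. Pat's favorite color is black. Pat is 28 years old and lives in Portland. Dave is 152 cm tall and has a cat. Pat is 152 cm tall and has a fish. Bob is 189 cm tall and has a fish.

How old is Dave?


Dave is 48 years old

48


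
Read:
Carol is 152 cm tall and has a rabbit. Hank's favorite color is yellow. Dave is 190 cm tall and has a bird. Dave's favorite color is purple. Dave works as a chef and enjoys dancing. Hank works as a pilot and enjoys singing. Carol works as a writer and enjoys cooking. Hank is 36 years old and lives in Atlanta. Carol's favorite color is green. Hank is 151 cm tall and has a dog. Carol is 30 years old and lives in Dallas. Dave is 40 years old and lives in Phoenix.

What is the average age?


Sum=106, n=3, avg=35.33

35.33


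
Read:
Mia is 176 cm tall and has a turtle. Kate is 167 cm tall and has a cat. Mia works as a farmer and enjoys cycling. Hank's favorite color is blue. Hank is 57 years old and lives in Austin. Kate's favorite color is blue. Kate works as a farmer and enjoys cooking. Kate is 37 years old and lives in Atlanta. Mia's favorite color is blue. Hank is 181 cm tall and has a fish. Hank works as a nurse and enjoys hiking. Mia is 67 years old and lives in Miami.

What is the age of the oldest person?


Oldest: Mia at 67

67


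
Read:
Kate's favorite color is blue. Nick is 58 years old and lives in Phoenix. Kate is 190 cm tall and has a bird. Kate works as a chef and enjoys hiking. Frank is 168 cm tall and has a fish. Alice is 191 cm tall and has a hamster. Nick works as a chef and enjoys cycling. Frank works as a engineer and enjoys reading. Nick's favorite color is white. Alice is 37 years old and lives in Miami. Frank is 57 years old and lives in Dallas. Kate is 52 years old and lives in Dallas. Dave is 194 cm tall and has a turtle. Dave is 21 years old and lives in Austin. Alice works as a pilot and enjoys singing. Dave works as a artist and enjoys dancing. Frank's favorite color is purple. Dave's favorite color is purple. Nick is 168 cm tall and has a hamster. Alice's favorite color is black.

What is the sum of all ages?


58+57+21+52+37 = 225

225


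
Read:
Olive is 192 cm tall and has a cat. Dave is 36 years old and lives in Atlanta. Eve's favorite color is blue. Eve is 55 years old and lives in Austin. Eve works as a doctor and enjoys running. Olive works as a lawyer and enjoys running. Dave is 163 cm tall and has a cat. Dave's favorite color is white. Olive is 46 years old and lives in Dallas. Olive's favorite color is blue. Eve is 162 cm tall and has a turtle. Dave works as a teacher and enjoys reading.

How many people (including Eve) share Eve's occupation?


Eve is a doctor. Count = 1

1


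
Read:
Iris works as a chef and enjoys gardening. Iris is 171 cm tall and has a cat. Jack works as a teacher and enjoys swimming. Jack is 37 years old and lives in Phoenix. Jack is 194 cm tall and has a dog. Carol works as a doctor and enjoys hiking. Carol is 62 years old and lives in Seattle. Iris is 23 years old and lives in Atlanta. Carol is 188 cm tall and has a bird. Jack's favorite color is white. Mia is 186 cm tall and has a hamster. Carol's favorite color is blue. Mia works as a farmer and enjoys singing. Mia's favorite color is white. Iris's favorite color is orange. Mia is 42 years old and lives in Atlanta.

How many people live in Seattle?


Count in Seattle: 1

1


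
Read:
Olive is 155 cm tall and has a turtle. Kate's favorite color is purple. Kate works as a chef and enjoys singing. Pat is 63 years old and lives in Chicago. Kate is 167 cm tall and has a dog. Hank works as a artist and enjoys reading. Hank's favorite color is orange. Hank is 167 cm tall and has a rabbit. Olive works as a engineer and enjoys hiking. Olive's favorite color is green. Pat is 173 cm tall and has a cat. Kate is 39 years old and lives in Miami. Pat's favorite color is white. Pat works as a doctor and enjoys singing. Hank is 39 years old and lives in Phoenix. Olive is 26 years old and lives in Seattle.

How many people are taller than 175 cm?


Taller than 175: 0

0


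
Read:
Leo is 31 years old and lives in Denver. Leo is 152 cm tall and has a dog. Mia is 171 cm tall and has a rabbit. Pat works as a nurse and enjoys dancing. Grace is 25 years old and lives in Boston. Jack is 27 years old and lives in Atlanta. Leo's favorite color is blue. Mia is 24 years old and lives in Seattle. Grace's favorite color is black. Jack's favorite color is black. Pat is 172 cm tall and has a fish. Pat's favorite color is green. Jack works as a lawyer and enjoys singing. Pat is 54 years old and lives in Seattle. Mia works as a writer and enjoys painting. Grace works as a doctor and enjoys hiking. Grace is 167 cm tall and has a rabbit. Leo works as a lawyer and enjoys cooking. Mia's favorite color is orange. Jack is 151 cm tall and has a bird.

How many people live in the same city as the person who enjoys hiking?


Person with hobby hiking is Grace, city Boston. Count = 1

1


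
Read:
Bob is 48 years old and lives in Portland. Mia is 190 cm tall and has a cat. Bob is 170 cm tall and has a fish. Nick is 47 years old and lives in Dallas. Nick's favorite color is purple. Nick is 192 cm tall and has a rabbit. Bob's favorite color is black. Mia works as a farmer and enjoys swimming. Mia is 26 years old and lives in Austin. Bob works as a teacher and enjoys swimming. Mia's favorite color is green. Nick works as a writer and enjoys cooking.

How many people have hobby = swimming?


Count: 2

2


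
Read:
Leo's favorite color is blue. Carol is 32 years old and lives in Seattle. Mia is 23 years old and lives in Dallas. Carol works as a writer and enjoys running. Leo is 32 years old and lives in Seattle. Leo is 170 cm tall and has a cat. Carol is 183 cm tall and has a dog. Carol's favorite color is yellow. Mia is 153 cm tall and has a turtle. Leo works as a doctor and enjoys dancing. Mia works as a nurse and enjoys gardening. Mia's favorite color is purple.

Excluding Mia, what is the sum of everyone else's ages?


Sum (excluding Mia): 64

64


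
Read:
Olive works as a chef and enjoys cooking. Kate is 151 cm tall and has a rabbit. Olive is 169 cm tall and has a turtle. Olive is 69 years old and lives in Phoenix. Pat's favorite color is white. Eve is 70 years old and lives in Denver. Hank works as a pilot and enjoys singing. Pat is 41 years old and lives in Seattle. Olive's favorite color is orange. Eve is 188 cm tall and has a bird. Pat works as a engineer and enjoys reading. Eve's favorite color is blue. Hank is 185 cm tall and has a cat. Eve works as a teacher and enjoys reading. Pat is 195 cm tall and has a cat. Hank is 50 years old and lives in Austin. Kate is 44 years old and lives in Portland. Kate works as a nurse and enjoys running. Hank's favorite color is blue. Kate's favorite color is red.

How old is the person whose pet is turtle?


Person with pet=turtle is Olive, age 69

69


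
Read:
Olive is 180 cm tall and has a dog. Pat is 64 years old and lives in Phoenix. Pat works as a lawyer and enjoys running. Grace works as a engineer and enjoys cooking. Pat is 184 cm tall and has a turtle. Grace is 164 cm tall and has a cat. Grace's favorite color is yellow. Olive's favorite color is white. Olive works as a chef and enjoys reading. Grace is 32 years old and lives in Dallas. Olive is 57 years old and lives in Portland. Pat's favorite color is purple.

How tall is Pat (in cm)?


Pat is 184 cm tall

184


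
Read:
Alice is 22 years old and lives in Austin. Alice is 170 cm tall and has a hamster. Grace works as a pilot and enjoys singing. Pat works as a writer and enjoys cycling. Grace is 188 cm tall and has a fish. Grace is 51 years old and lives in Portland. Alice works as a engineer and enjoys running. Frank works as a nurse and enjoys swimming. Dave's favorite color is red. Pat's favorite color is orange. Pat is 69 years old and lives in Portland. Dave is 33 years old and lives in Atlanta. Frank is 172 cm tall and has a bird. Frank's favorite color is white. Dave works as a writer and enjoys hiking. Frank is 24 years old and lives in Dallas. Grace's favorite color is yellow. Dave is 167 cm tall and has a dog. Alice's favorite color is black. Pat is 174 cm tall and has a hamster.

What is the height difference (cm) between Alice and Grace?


|170 - 188| = 18

18
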